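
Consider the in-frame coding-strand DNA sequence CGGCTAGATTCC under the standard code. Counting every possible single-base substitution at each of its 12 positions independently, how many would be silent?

Codon 1 (CGG, Arg): 4 synonymous substitutions.
Codon 2 (CTA, Leu): 4 synonymous substitutions.
Codon 3 (GAT, Asp): 1 synonymous substitution.
Codon 4 (TCC, Ser): 3 synonymous substitutions.
Total: 4 + 4 + 1 + 3 = 12.

12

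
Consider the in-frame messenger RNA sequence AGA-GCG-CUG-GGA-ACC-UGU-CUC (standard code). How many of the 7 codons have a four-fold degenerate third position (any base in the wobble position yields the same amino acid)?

Codon 1 AGA (Arg): third position 2-fold.
Codon 2 GCG (Ala): third position 4-fold.
Codon 3 CUG (Leu): third position 4-fold.
Codon 4 GGA (Gly): third position 4-fold.
Codon 5 ACC (Thr): third position 4-fold.
Codon 6 UGU (Cys): third position 2-fold.
Codon 7 CUC (Leu): third position 4-fold.
Four-fold degenerate third positions: 5.

5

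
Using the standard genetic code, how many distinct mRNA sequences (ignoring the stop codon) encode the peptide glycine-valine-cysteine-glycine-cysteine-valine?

Gly: 4 codons.
Val: 4 codons.
Cys: 2 codons.
Gly: 4 codons.
Cys: 2 codons.
Val: 4 codons.
4 × 4 × 2 × 4 × 2 × 4 = 1024.

1024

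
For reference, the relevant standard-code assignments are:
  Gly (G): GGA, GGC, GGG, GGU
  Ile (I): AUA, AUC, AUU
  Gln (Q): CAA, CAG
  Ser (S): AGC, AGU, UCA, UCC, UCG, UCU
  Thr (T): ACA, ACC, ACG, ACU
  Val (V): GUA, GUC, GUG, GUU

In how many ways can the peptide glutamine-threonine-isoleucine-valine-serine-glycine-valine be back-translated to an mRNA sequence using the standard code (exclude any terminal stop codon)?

Gln: 2 codons.
Thr: 4 codons.
Ile: 3 codons.
Val: 4 codons.
Ser: 6 codons.
Gly: 4 codons.
Val: 4 codons.
2 × 4 × 3 × 4 × 6 × 4 × 4 = 9216.

9216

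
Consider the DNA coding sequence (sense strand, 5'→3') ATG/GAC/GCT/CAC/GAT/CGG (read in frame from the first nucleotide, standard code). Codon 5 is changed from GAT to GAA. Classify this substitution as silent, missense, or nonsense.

Position 15 falls in codon 5: GAT → Asp.
After the substitution the codon is GAA → Glu.
Asp ≠ Glu, so this is a missense mutation.

missense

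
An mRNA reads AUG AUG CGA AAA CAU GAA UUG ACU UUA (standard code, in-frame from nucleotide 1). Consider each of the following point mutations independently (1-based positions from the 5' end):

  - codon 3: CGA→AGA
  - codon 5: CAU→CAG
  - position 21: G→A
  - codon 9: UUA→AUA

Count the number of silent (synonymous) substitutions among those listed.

2

Codon 3: CGA (Arg) → AGA (Arg) — synonymous.
Codon 5: CAU (His) → CAG (Gln) — missense.
Codon 7: UUG (Leu) → UUA (Leu) — synonymous.
Codon 9: UUA (Leu) → AUA (Ile) — missense.
Synonymous: 2 of 4.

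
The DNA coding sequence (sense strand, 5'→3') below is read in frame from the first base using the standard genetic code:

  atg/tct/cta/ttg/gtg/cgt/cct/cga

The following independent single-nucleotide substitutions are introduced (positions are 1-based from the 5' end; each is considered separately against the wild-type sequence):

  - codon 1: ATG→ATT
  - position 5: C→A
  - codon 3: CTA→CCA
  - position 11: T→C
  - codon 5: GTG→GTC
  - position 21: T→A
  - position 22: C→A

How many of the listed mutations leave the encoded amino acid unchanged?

Codon 1: ATG (Met) → ATT (Ile) — missense.
Codon 2: TCT (Ser) → TAT (Tyr) — missense.
Codon 3: CTA (Leu) → CCA (Pro) — missense.
Codon 4: TTG (Leu) → TCG (Ser) — missense.
Codon 5: GTG (Val) → GTC (Val) — synonymous.
Codon 7: CCT (Pro) → CCA (Pro) — synonymous.
Codon 8: CGA (Arg) → AGA (Arg) — synonymous.
Synonymous: 3 of 7.

3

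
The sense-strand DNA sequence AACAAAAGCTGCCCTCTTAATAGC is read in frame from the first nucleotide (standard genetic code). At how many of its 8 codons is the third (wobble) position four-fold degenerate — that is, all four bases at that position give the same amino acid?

2

Codon 1 AAC (Asn): third position 2-fold.
Codon 2 AAA (Lys): third position 2-fold.
Codon 3 AGC (Ser): third position 2-fold.
Codon 4 TGC (Cys): third position 2-fold.
Codon 5 CCT (Pro): third position 4-fold.
Codon 6 CTT (Leu): third position 4-fold.
Codon 7 AAT (Asn): third position 2-fold.
Codon 8 AGC (Ser): third position 2-fold.
Four-fold degenerate third positions: 2.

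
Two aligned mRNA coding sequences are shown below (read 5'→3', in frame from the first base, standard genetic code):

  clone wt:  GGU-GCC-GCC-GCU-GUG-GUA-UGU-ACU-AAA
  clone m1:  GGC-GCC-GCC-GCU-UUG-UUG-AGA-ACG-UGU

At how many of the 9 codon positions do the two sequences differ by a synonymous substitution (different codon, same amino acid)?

2

Codon 1: GGU Gly / GGC Gly — synonymous.
Codon 2: GCC Ala / GCC Ala — identical.
Codon 3: GCC Ala / GCC Ala — identical.
Codon 4: GCU Ala / GCU Ala — identical.
Codon 5: GUG Val / UUG Leu — nonsynonymous.
Codon 6: GUA Val / UUG Leu — nonsynonymous.
Codon 7: UGU Cys / AGA Arg — nonsynonymous.
Codon 8: ACU Thr / ACG Thr — synonymous.
Codon 9: AAA Lys / UGU Cys — nonsynonymous.
Synonymous differences: 2.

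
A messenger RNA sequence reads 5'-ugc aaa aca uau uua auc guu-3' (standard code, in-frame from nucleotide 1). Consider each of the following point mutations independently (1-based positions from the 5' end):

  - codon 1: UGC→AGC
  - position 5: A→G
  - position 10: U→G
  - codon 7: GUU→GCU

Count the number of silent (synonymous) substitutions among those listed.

Codon 1: UGC (Cys) → AGC (Ser) — missense.
Codon 2: AAA (Lys) → AGA (Arg) — missense.
Codon 4: UAU (Tyr) → GAU (Asp) — missense.
Codon 7: GUU (Val) → GCU (Ala) — missense.
Synonymous: 0 of 4.

0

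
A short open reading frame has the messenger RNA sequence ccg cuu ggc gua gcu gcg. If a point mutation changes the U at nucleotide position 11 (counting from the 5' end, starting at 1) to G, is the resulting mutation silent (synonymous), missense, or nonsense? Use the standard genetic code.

Position 11 falls in codon 4: GUA → Val.
After the substitution the codon is GGA → Gly.
Val ≠ Gly, so this is a missense mutation.

missense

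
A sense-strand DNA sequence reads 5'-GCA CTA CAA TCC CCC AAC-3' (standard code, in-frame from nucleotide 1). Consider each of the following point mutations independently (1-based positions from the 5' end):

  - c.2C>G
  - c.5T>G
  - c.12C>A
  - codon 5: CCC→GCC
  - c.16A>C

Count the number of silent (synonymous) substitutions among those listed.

Codon 1: GCA (Ala) → GGA (Gly) — missense.
Codon 2: CTA (Leu) → CGA (Arg) — missense.
Codon 4: TCC (Ser) → TCA (Ser) — synonymous.
Codon 5: CCC (Pro) → GCC (Ala) — missense.
Codon 6: AAC (Asn) → CAC (His) — missense.
Synonymous: 1 of 5.

1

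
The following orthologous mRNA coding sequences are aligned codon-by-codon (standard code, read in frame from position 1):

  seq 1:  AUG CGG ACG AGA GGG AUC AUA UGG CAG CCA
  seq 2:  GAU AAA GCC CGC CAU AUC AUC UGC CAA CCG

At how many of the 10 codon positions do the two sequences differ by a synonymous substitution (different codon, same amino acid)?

Codon 1: AUG Met / GAU Asp — nonsynonymous.
Codon 2: CGG Arg / AAA Lys — nonsynonymous.
Codon 3: ACG Thr / GCC Ala — nonsynonymous.
Codon 4: AGA Arg / CGC Arg — synonymous.
Codon 5: GGG Gly / CAU His — nonsynonymous.
Codon 6: AUC Ile / AUC Ile — identical.
Codon 7: AUA Ile / AUC Ile — synonymous.
Codon 8: UGG Trp / UGC Cys — nonsynonymous.
Codon 9: CAG Gln / CAA Gln — synonymous.
Codon 10: CCA Pro / CCG Pro — synonymous.
Synonymous differences: 4.

4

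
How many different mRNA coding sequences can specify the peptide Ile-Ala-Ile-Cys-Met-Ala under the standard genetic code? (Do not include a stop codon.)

288

Ile: 3 codons.
Ala: 4 codons.
Ile: 3 codons.
Cys: 2 codons.
Met: 1 codon.
Ala: 4 codons.
3 × 4 × 3 × 2 × 1 × 4 = 288.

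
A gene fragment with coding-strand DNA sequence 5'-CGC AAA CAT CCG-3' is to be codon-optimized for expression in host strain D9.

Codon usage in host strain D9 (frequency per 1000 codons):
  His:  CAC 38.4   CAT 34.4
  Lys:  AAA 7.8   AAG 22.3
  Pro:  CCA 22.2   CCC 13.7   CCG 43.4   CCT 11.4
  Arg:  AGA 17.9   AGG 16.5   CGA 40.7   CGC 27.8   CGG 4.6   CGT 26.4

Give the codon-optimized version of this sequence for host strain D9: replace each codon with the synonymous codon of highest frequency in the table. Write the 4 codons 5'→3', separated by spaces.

CGA AAG CAC CCG

Codon 1 (Arg): best is CGA at 40.7.
Codon 2 (Lys): best is AAG at 22.3.
Codon 3 (His): best is CAC at 38.4.
Codon 4 (Pro): best is CCG at 43.4.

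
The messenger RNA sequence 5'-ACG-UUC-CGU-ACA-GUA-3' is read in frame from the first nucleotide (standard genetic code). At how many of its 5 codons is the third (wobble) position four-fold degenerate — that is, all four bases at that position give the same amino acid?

4

Codon 1 ACG (Thr): third position 4-fold.
Codon 2 UUC (Phe): third position 2-fold.
Codon 3 CGU (Arg): third position 4-fold.
Codon 4 ACA (Thr): third position 4-fold.
Codon 5 GUA (Val): third position 4-fold.
Four-fold degenerate third positions: 4.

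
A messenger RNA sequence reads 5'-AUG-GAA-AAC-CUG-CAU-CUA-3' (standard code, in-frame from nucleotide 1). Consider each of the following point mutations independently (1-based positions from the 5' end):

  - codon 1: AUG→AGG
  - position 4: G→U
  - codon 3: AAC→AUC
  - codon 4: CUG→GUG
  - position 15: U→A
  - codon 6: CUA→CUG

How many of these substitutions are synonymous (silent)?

Codon 1: AUG (Met) → AGG (Arg) — missense.
Codon 2: GAA (Glu) → UAA (Stop) — nonsense.
Codon 3: AAC (Asn) → AUC (Ile) — missense.
Codon 4: CUG (Leu) → GUG (Val) — missense.
Codon 5: CAU (His) → CAA (Gln) — missense.
Codon 6: CUA (Leu) → CUG (Leu) — synonymous.
Synonymous: 1 of 6.

1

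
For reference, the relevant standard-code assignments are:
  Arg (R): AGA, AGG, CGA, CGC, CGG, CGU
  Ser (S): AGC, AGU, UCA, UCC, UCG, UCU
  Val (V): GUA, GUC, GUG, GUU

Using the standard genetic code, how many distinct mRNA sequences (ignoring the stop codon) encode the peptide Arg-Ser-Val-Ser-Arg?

5184

Arg: 6 codons.
Ser: 6 codons.
Val: 4 codons.
Ser: 6 codons.
Arg: 6 codons.
6 × 6 × 4 × 6 × 6 = 5184.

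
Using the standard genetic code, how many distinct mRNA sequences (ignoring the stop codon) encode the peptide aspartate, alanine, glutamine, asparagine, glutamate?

Asp: 2 codons.
Ala: 4 codons.
Gln: 2 codons.
Asn: 2 codons.
Glu: 2 codons.
2 × 4 × 2 × 2 × 2 = 64.

64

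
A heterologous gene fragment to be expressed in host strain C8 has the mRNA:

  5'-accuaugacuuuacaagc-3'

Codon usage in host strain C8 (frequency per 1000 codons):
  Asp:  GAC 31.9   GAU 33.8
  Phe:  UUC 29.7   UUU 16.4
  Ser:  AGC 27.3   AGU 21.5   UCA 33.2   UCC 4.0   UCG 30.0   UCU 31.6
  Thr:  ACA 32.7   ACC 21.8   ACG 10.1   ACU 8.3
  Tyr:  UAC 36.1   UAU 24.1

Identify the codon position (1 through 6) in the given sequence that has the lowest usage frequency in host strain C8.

4

Codon 1 ACC (Thr): 21.8 per 1000.
Codon 2 UAU (Tyr): 24.1 per 1000.
Codon 3 GAC (Asp): 31.9 per 1000.
Codon 4 UUU (Phe): 16.4 per 1000.
Codon 5 ACA (Thr): 32.7 per 1000.
Codon 6 AGC (Ser): 27.3 per 1000.
Lowest frequency is 16.4 at codon 4.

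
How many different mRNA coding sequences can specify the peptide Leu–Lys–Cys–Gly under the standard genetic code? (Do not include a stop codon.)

Leu: 6 codons.
Lys: 2 codons.
Cys: 2 codons.
Gly: 4 codons.
6 × 2 × 2 × 4 = 96.

96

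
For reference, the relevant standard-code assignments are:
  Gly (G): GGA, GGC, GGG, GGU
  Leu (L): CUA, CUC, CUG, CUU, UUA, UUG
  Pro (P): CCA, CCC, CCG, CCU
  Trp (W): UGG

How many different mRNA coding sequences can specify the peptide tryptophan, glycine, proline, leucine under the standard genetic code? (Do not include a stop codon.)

96

Trp: 1 codon.
Gly: 4 codons.
Pro: 4 codons.
Leu: 6 codons.
1 × 4 × 4 × 6 = 96.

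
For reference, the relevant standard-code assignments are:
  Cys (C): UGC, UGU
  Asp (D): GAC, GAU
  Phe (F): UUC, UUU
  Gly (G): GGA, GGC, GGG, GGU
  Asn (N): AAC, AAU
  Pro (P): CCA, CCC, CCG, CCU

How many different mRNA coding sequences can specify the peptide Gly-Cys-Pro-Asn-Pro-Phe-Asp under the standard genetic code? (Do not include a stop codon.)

Gly: 4 codons.
Cys: 2 codons.
Pro: 4 codons.
Asn: 2 codons.
Pro: 4 codons.
Phe: 2 codons.
Asp: 2 codons.
4 × 2 × 4 × 2 × 4 × 2 × 2 = 1024.

1024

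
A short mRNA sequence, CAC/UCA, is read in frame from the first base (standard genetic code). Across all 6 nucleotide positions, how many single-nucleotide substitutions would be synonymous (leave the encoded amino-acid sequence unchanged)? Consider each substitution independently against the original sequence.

Codon 1 (CAC, His): 1 synonymous substitution.
Codon 2 (UCA, Ser): 3 synonymous substitutions.
Total: 1 + 3 = 4.

4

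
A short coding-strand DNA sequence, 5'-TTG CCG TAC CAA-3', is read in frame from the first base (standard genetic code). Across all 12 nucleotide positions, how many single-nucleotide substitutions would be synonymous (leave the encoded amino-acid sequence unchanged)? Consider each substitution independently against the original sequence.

7

Codon 1 (TTG, Leu): 2 synonymous substitutions.
Codon 2 (CCG, Pro): 3 synonymous substitutions.
Codon 3 (TAC, Tyr): 1 synonymous substitution.
Codon 4 (CAA, Gln): 1 synonymous substitution.
Total: 2 + 3 + 1 + 1 = 7.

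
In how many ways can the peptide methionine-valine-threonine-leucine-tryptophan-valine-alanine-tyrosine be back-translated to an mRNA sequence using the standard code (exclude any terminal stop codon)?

3072

Met: 1 codon.
Val: 4 codons.
Thr: 4 codons.
Leu: 6 codons.
Trp: 1 codon.
Val: 4 codons.
Ala: 4 codons.
Tyr: 2 codons.
1 × 4 × 4 × 6 × 1 × 4 × 4 × 2 = 3072.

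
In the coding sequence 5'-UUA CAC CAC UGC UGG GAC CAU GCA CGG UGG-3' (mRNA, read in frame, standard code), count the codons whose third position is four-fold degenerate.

2

Codon 1 UUA (Leu): third position 2-fold.
Codon 2 CAC (His): third position 2-fold.
Codon 3 CAC (His): third position 2-fold.
Codon 4 UGC (Cys): third position 2-fold.
Codon 5 UGG (Trp): third position 1-fold.
Codon 6 GAC (Asp): third position 2-fold.
Codon 7 CAU (His): third position 2-fold.
Codon 8 GCA (Ala): third position 4-fold.
Codon 9 CGG (Arg): third position 4-fold.
Codon 10 UGG (Trp): third position 1-fold.
Four-fold degenerate third positions: 2.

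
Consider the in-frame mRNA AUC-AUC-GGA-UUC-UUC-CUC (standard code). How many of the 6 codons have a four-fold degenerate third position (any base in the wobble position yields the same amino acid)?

2

Codon 1 AUC (Ile): third position 3-fold.
Codon 2 AUC (Ile): third position 3-fold.
Codon 3 GGA (Gly): third position 4-fold.
Codon 4 UUC (Phe): third position 2-fold.
Codon 5 UUC (Phe): third position 2-fold.
Codon 6 CUC (Leu): third position 4-fold.
Four-fold degenerate third positions: 2.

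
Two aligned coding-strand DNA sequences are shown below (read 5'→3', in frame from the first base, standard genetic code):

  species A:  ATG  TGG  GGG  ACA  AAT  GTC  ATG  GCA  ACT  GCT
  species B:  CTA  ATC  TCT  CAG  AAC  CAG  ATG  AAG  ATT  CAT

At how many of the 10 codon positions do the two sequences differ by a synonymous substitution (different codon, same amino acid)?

Codon 1: ATG Met / CTA Leu — nonsynonymous.
Codon 2: TGG Trp / ATC Ile — nonsynonymous.
Codon 3: GGG Gly / TCT Ser — nonsynonymous.
Codon 4: ACA Thr / CAG Gln — nonsynonymous.
Codon 5: AAT Asn / AAC Asn — synonymous.
Codon 6: GTC Val / CAG Gln — nonsynonymous.
Codon 7: ATG Met / ATG Met — identical.
Codon 8: GCA Ala / AAG Lys — nonsynonymous.
Codon 9: ACT Thr / ATT Ile — nonsynonymous.
Codon 10: GCT Ala / CAT His — nonsynonymous.
Synonymous differences: 1.

1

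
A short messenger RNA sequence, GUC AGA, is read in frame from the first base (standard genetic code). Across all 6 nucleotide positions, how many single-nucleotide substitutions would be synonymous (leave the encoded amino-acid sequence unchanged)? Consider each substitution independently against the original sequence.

5

Codon 1 (GUC, Val): 3 synonymous substitutions.
Codon 2 (AGA, Arg): 2 synonymous substitutions.
Total: 3 + 2 = 5.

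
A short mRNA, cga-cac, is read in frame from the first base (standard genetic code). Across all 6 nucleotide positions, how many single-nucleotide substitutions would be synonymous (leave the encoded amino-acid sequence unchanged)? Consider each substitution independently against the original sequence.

Codon 1 (CGA, Arg): 4 synonymous substitutions.
Codon 2 (CAC, His): 1 synonymous substitution.
Total: 4 + 1 = 5.

5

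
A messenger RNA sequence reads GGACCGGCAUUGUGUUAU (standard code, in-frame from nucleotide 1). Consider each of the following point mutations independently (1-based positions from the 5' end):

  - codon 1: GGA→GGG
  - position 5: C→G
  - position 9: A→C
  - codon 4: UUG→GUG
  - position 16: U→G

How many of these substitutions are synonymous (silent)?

Codon 1: GGA (Gly) → GGG (Gly) — synonymous.
Codon 2: CCG (Pro) → CGG (Arg) — missense.
Codon 3: GCA (Ala) → GCC (Ala) — synonymous.
Codon 4: UUG (Leu) → GUG (Val) — missense.
Codon 6: UAU (Tyr) → GAU (Asp) — missense.
Synonymous: 2 of 5.

2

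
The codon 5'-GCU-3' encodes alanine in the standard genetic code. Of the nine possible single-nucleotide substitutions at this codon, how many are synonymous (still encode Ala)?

3

Position 1: none → 0 synonymous.
Position 2: none → 0 synonymous.
Position 3: GCC, GCA, GCG → 3 synonymous.
Total: 0 + 0 + 3 = 3.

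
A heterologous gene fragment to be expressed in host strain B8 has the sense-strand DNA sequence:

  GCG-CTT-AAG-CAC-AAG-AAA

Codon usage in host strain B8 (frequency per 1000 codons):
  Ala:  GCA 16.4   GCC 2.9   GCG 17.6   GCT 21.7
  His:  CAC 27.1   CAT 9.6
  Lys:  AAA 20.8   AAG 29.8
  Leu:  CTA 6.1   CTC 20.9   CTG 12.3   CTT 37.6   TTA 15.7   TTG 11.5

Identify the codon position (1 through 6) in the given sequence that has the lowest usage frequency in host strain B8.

1

Codon 1 GCG (Ala): 17.6 per 1000.
Codon 2 CTT (Leu): 37.6 per 1000.
Codon 3 AAG (Lys): 29.8 per 1000.
Codon 4 CAC (His): 27.1 per 1000.
Codon 5 AAG (Lys): 29.8 per 1000.
Codon 6 AAA (Lys): 20.8 per 1000.
Lowest frequency is 17.6 at codon 1.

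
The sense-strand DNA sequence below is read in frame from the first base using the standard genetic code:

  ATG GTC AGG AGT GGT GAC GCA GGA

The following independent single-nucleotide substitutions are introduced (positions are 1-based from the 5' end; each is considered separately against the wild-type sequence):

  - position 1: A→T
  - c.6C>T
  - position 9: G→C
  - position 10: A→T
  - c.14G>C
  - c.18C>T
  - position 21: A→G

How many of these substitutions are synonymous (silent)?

Codon 1: ATG (Met) → TTG (Leu) — missense.
Codon 2: GTC (Val) → GTT (Val) — synonymous.
Codon 3: AGG (Arg) → AGC (Ser) — missense.
Codon 4: AGT (Ser) → TGT (Cys) — missense.
Codon 5: GGT (Gly) → GCT (Ala) — missense.
Codon 6: GAC (Asp) → GAT (Asp) — synonymous.
Codon 7: GCA (Ala) → GCG (Ala) — synonymous.
Synonymous: 3 of 7.

3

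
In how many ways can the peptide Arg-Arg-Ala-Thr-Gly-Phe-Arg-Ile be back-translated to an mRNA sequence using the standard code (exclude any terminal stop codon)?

Arg: 6 codons.
Arg: 6 codons.
Ala: 4 codons.
Thr: 4 codons.
Gly: 4 codons.
Phe: 2 codons.
Arg: 6 codons.
Ile: 3 codons.
6 × 6 × 4 × 4 × 4 × 2 × 6 × 3 = 82944.

82944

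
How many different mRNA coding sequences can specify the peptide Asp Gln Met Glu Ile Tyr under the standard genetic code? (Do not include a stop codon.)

Asp: 2 codons.
Gln: 2 codons.
Met: 1 codon.
Glu: 2 codons.
Ile: 3 codons.
Tyr: 2 codons.
2 × 2 × 1 × 2 × 3 × 2 = 48.

48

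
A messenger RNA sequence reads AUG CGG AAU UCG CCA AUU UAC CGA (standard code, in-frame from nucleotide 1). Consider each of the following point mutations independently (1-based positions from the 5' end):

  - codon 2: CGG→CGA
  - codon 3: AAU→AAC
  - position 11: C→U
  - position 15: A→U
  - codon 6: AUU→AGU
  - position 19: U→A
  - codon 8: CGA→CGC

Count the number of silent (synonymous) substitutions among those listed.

Codon 2: CGG (Arg) → CGA (Arg) — synonymous.
Codon 3: AAU (Asn) → AAC (Asn) — synonymous.
Codon 4: UCG (Ser) → UUG (Leu) — missense.
Codon 5: CCA (Pro) → CCU (Pro) — synonymous.
Codon 6: AUU (Ile) → AGU (Ser) — missense.
Codon 7: UAC (Tyr) → AAC (Asn) — missense.
Codon 8: CGA (Arg) → CGC (Arg) — synonymous.
Synonymous: 4 of 7.

4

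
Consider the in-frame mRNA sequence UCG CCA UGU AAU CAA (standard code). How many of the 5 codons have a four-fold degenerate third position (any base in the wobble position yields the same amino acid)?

2

Codon 1 UCG (Ser): third position 4-fold.
Codon 2 CCA (Pro): third position 4-fold.
Codon 3 UGU (Cys): third position 2-fold.
Codon 4 AAU (Asn): third position 2-fold.
Codon 5 CAA (Gln): third position 2-fold.
Four-fold degenerate third positions: 2.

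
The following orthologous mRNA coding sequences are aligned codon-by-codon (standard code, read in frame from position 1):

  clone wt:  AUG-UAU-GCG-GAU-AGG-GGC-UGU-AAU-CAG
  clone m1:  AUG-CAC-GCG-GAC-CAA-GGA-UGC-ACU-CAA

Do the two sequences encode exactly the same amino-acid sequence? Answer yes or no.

Codon 1: AUG Met / AUG Met — identical.
Codon 2: UAU Tyr / CAC His — nonsynonymous.
Codon 3: GCG Ala / GCG Ala — identical.
Codon 4: GAU Asp / GAC Asp — synonymous.
Codon 5: AGG Arg / CAA Gln — nonsynonymous.
Codon 6: GGC Gly / GGA Gly — synonymous.
Codon 7: UGU Cys / UGC Cys — synonymous.
Codon 8: AAU Asn / ACU Thr — nonsynonymous.
Codon 9: CAG Gln / CAA Gln — synonymous.
Nonsynonymous differences: 3 → different protein.

no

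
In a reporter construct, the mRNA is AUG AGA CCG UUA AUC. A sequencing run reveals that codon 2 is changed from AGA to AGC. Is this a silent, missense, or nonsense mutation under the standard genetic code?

missense

Position 6 falls in codon 2: AGA → Arg.
After the substitution the codon is AGC → Ser.
Arg ≠ Ser, so this is a missense mutation.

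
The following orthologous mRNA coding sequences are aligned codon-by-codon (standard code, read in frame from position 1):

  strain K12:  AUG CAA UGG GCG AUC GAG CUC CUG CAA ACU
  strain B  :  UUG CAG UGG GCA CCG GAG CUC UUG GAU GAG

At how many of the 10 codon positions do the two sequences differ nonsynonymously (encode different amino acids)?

4

Codon 1: AUG Met / UUG Leu — nonsynonymous.
Codon 2: CAA Gln / CAG Gln — synonymous.
Codon 3: UGG Trp / UGG Trp — identical.
Codon 4: GCG Ala / GCA Ala — synonymous.
Codon 5: AUC Ile / CCG Pro — nonsynonymous.
Codon 6: GAG Glu / GAG Glu — identical.
Codon 7: CUC Leu / CUC Leu — identical.
Codon 8: CUG Leu / UUG Leu — synonymous.
Codon 9: CAA Gln / GAU Asp — nonsynonymous.
Codon 10: ACU Thr / GAG Glu — nonsynonymous.
Nonsynonymous differences: 4.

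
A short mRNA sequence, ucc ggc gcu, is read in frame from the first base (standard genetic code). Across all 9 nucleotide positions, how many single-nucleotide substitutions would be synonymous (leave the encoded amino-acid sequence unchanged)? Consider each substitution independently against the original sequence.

Codon 1 (UCC, Ser): 3 synonymous substitutions.
Codon 2 (GGC, Gly): 3 synonymous substitutions.
Codon 3 (GCU, Ala): 3 synonymous substitutions.
Total: 3 + 3 + 3 = 9.

9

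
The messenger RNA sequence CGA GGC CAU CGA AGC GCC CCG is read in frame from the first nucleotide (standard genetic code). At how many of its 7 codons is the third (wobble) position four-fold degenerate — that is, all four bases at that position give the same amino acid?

Codon 1 CGA (Arg): third position 4-fold.
Codon 2 GGC (Gly): third position 4-fold.
Codon 3 CAU (His): third position 2-fold.
Codon 4 CGA (Arg): third position 4-fold.
Codon 5 AGC (Ser): third position 2-fold.
Codon 6 GCC (Ala): third position 4-fold.
Codon 7 CCG (Pro): third position 4-fold.
Four-fold degenerate third positions: 5.

5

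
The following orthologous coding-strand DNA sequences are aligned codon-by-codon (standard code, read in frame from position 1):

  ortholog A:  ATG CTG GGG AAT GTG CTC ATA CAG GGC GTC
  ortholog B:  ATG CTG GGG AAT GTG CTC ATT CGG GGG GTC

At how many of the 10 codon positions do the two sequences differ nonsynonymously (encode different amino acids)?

1

Codon 1: ATG Met / ATG Met — identical.
Codon 2: CTG Leu / CTG Leu — identical.
Codon 3: GGG Gly / GGG Gly — identical.
Codon 4: AAT Asn / AAT Asn — identical.
Codon 5: GTG Val / GTG Val — identical.
Codon 6: CTC Leu / CTC Leu — identical.
Codon 7: ATA Ile / ATT Ile — synonymous.
Codon 8: CAG Gln / CGG Arg — nonsynonymous.
Codon 9: GGC Gly / GGG Gly — synonymous.
Codon 10: GTC Val / GTC Val — identical.
Nonsynonymous differences: 1.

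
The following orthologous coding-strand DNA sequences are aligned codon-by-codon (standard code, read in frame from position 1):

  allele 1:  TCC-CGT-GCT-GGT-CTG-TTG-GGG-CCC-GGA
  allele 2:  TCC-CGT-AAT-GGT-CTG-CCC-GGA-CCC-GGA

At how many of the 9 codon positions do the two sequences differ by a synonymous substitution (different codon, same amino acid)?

Codon 1: TCC Ser / TCC Ser — identical.
Codon 2: CGT Arg / CGT Arg — identical.
Codon 3: GCT Ala / AAT Asn — nonsynonymous.
Codon 4: GGT Gly / GGT Gly — identical.
Codon 5: CTG Leu / CTG Leu — identical.
Codon 6: TTG Leu / CCC Pro — nonsynonymous.
Codon 7: GGG Gly / GGA Gly — synonymous.
Codon 8: CCC Pro / CCC Pro — identical.
Codon 9: GGA Gly / GGA Gly — identical.
Synonymous differences: 1.

1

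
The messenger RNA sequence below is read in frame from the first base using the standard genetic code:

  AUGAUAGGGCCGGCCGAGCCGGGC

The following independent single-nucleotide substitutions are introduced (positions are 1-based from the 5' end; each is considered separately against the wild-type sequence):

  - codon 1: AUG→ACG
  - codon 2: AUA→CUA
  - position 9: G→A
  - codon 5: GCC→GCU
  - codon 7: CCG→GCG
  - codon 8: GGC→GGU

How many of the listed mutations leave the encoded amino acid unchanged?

3

Codon 1: AUG (Met) → ACG (Thr) — missense.
Codon 2: AUA (Ile) → CUA (Leu) — missense.
Codon 3: GGG (Gly) → GGA (Gly) — synonymous.
Codon 5: GCC (Ala) → GCU (Ala) — synonymous.
Codon 7: CCG (Pro) → GCG (Ala) — missense.
Codon 8: GGC (Gly) → GGU (Gly) — synonymous.
Synonymous: 3 of 6.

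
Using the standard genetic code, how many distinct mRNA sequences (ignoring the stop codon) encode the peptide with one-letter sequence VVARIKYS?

27648

Val: 4 codons.
Val: 4 codons.
Ala: 4 codons.
Arg: 6 codons.
Ile: 3 codons.
Lys: 2 codons.
Tyr: 2 codons.
Ser: 6 codons.
4 × 4 × 4 × 6 × 3 × 2 × 2 × 6 = 27648.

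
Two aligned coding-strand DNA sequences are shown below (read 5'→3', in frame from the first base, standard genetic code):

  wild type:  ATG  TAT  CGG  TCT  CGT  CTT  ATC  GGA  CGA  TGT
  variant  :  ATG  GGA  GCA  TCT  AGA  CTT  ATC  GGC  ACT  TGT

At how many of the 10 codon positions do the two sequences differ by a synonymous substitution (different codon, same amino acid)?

2

Codon 1: ATG Met / ATG Met — identical.
Codon 2: TAT Tyr / GGA Gly — nonsynonymous.
Codon 3: CGG Arg / GCA Ala — nonsynonymous.
Codon 4: TCT Ser / TCT Ser — identical.
Codon 5: CGT Arg / AGA Arg — synonymous.
Codon 6: CTT Leu / CTT Leu — identical.
Codon 7: ATC Ile / ATC Ile — identical.
Codon 8: GGA Gly / GGC Gly — synonymous.
Codon 9: CGA Arg / ACT Thr — nonsynonymous.
Codon 10: TGT Cys / TGT Cys — identical.
Synonymous differences: 2.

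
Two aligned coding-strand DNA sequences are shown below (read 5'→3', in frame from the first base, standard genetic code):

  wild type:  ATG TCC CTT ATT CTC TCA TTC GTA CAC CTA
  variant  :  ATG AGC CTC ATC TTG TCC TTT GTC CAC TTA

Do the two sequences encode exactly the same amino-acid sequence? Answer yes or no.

yes

Codon 1: ATG Met / ATG Met — identical.
Codon 2: TCC Ser / AGC Ser — synonymous.
Codon 3: CTT Leu / CTC Leu — synonymous.
Codon 4: ATT Ile / ATC Ile — synonymous.
Codon 5: CTC Leu / TTG Leu — synonymous.
Codon 6: TCA Ser / TCC Ser — synonymous.
Codon 7: TTC Phe / TTT Phe — synonymous.
Codon 8: GTA Val / GTC Val — synonymous.
Codon 9: CAC His / CAC His — identical.
Codon 10: CTA Leu / TTA Leu — synonymous.
Nonsynonymous differences: 0 → same protein.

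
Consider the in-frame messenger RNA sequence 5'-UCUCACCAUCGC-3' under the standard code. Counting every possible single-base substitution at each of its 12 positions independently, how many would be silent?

Codon 1 (UCU, Ser): 3 synonymous substitutions.
Codon 2 (CAC, His): 1 synonymous substitution.
Codon 3 (CAU, His): 1 synonymous substitution.
Codon 4 (CGC, Arg): 3 synonymous substitutions.
Total: 3 + 1 + 1 + 3 = 8.

8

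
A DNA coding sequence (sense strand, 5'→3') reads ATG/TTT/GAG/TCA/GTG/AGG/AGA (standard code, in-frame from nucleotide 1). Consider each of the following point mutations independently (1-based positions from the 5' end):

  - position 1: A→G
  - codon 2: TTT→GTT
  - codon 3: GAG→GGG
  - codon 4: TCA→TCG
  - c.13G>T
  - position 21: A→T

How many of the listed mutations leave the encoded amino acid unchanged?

1

Codon 1: ATG (Met) → GTG (Val) — missense.
Codon 2: TTT (Phe) → GTT (Val) — missense.
Codon 3: GAG (Glu) → GGG (Gly) — missense.
Codon 4: TCA (Ser) → TCG (Ser) — synonymous.
Codon 5: GTG (Val) → TTG (Leu) — missense.
Codon 7: AGA (Arg) → AGT (Ser) — missense.
Synonymous: 1 of 6.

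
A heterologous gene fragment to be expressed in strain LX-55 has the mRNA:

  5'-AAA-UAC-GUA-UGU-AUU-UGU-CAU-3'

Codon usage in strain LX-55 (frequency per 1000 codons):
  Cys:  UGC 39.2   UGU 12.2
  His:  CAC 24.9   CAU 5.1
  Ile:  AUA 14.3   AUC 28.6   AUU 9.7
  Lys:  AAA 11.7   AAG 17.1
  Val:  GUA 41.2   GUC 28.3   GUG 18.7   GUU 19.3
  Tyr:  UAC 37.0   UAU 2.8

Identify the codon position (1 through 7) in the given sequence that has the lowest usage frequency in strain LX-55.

Codon 1 AAA (Lys): 11.7 per 1000.
Codon 2 UAC (Tyr): 37.0 per 1000.
Codon 3 GUA (Val): 41.2 per 1000.
Codon 4 UGU (Cys): 12.2 per 1000.
Codon 5 AUU (Ile): 9.7 per 1000.
Codon 6 UGU (Cys): 12.2 per 1000.
Codon 7 CAU (His): 5.1 per 1000.
Lowest frequency is 5.1 at codon 7.

7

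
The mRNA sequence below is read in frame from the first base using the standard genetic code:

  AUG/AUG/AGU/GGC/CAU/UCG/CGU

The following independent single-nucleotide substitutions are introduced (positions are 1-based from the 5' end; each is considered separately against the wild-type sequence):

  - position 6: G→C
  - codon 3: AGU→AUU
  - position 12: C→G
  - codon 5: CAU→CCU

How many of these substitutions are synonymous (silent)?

Codon 2: AUG (Met) → AUC (Ile) — missense.
Codon 3: AGU (Ser) → AUU (Ile) — missense.
Codon 4: GGC (Gly) → GGG (Gly) — synonymous.
Codon 5: CAU (His) → CCU (Pro) — missense.
Synonymous: 1 of 4.

1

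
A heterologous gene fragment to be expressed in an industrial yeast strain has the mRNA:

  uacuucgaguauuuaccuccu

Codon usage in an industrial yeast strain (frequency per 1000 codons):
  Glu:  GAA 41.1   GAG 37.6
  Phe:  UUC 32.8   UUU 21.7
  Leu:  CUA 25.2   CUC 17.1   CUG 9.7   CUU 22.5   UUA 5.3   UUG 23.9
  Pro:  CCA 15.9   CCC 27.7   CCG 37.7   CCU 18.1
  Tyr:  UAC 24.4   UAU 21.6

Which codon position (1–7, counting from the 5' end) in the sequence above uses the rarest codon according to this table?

5

Codon 1 UAC (Tyr): 24.4 per 1000.
Codon 2 UUC (Phe): 32.8 per 1000.
Codon 3 GAG (Glu): 37.6 per 1000.
Codon 4 UAU (Tyr): 21.6 per 1000.
Codon 5 UUA (Leu): 5.3 per 1000.
Codon 6 CCU (Pro): 18.1 per 1000.
Codon 7 CCU (Pro): 18.1 per 1000.
Lowest frequency is 5.3 at codon 5.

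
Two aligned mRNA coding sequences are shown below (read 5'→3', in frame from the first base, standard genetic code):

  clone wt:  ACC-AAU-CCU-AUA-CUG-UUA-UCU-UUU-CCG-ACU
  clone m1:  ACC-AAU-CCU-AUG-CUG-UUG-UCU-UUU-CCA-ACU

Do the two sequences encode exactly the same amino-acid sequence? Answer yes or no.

no

Codon 1: ACC Thr / ACC Thr — identical.
Codon 2: AAU Asn / AAU Asn — identical.
Codon 3: CCU Pro / CCU Pro — identical.
Codon 4: AUA Ile / AUG Met — nonsynonymous.
Codon 5: CUG Leu / CUG Leu — identical.
Codon 6: UUA Leu / UUG Leu — synonymous.
Codon 7: UCU Ser / UCU Ser — identical.
Codon 8: UUU Phe / UUU Phe — identical.
Codon 9: CCG Pro / CCA Pro — synonymous.
Codon 10: ACU Thr / ACU Thr — identical.
Nonsynonymous differences: 1 → different protein.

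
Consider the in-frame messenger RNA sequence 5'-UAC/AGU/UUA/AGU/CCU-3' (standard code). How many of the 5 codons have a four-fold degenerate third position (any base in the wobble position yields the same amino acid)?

1

Codon 1 UAC (Tyr): third position 2-fold.
Codon 2 AGU (Ser): third position 2-fold.
Codon 3 UUA (Leu): third position 2-fold.
Codon 4 AGU (Ser): third position 2-fold.
Codon 5 CCU (Pro): third position 4-fold.
Four-fold degenerate third positions: 1.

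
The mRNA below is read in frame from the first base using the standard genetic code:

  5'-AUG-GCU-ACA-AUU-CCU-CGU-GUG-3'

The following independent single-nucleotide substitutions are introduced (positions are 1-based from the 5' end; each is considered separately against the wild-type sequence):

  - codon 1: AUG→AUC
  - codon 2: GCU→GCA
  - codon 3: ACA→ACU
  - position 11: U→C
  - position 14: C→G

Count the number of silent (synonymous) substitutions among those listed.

Codon 1: AUG (Met) → AUC (Ile) — missense.
Codon 2: GCU (Ala) → GCA (Ala) — synonymous.
Codon 3: ACA (Thr) → ACU (Thr) — synonymous.
Codon 4: AUU (Ile) → ACU (Thr) — missense.
Codon 5: CCU (Pro) → CGU (Arg) — missense.
Synonymous: 2 of 5.

2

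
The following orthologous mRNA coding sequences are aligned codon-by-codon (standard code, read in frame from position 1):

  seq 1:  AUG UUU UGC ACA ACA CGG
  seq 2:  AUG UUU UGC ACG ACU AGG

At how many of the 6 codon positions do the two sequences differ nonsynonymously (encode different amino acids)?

Codon 1: AUG Met / AUG Met — identical.
Codon 2: UUU Phe / UUU Phe — identical.
Codon 3: UGC Cys / UGC Cys — identical.
Codon 4: ACA Thr / ACG Thr — synonymous.
Codon 5: ACA Thr / ACU Thr — synonymous.
Codon 6: CGG Arg / AGG Arg — synonymous.
Nonsynonymous differences: 0.

0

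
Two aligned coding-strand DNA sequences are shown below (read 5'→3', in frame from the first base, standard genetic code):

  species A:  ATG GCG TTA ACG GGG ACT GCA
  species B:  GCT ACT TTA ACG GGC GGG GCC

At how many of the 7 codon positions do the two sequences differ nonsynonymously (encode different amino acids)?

3

Codon 1: ATG Met / GCT Ala — nonsynonymous.
Codon 2: GCG Ala / ACT Thr — nonsynonymous.
Codon 3: TTA Leu / TTA Leu — identical.
Codon 4: ACG Thr / ACG Thr — identical.
Codon 5: GGG Gly / GGC Gly — synonymous.
Codon 6: ACT Thr / GGG Gly — nonsynonymous.
Codon 7: GCA Ala / GCC Ala — synonymous.
Nonsynonymous differences: 3.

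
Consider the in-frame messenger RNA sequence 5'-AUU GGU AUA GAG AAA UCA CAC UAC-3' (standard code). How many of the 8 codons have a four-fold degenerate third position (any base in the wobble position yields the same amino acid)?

Codon 1 AUU (Ile): third position 3-fold.
Codon 2 GGU (Gly): third position 4-fold.
Codon 3 AUA (Ile): third position 3-fold.
Codon 4 GAG (Glu): third position 2-fold.
Codon 5 AAA (Lys): third position 2-fold.
Codon 6 UCA (Ser): third position 4-fold.
Codon 7 CAC (His): third position 2-fold.
Codon 8 UAC (Tyr): third position 2-fold.
Four-fold degenerate third positions: 2.

2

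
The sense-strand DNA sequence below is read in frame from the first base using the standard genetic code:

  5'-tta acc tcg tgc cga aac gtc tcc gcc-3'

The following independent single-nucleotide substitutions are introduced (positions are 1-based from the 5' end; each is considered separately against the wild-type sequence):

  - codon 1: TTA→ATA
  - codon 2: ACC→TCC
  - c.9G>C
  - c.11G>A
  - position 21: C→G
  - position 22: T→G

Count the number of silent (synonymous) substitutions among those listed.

Codon 1: TTA (Leu) → ATA (Ile) — missense.
Codon 2: ACC (Thr) → TCC (Ser) — missense.
Codon 3: TCG (Ser) → TCC (Ser) — synonymous.
Codon 4: TGC (Cys) → TAC (Tyr) — missense.
Codon 7: GTC (Val) → GTG (Val) — synonymous.
Codon 8: TCC (Ser) → GCC (Ala) — missense.
Synonymous: 2 of 6.

2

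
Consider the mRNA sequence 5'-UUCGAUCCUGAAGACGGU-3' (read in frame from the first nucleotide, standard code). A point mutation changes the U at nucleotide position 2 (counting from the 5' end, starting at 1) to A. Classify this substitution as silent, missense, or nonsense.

missense

Position 2 falls in codon 1: UUC → Phe.
After the substitution the codon is UAC → Tyr.
Phe ≠ Tyr, so this is a missense mutation.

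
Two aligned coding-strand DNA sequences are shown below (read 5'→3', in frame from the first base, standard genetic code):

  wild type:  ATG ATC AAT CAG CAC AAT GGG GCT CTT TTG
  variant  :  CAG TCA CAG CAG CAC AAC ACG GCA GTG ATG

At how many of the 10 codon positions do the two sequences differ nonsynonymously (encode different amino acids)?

Codon 1: ATG Met / CAG Gln — nonsynonymous.
Codon 2: ATC Ile / TCA Ser — nonsynonymous.
Codon 3: AAT Asn / CAG Gln — nonsynonymous.
Codon 4: CAG Gln / CAG Gln — identical.
Codon 5: CAC His / CAC His — identical.
Codon 6: AAT Asn / AAC Asn — synonymous.
Codon 7: GGG Gly / ACG Thr — nonsynonymous.
Codon 8: GCT Ala / GCA Ala — synonymous.
Codon 9: CTT Leu / GTG Val — nonsynonymous.
Codon 10: TTG Leu / ATG Met — nonsynonymous.
Nonsynonymous differences: 6.

6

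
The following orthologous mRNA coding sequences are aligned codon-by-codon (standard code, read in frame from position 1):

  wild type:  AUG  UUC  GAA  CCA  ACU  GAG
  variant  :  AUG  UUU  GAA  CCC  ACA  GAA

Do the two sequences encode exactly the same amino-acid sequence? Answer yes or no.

yes

Codon 1: AUG Met / AUG Met — identical.
Codon 2: UUC Phe / UUU Phe — synonymous.
Codon 3: GAA Glu / GAA Glu — identical.
Codon 4: CCA Pro / CCC Pro — synonymous.
Codon 5: ACU Thr / ACA Thr — synonymous.
Codon 6: GAG Glu / GAA Glu — synonymous.
Nonsynonymous differences: 0 → same protein.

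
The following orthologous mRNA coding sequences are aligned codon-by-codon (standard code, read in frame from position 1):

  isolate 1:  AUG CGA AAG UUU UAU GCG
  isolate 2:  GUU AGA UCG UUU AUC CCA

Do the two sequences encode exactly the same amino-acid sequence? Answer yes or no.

Codon 1: AUG Met / GUU Val — nonsynonymous.
Codon 2: CGA Arg / AGA Arg — synonymous.
Codon 3: AAG Lys / UCG Ser — nonsynonymous.
Codon 4: UUU Phe / UUU Phe — identical.
Codon 5: UAU Tyr / AUC Ile — nonsynonymous.
Codon 6: GCG Ala / CCA Pro — nonsynonymous.
Nonsynonymous differences: 4 → different protein.

no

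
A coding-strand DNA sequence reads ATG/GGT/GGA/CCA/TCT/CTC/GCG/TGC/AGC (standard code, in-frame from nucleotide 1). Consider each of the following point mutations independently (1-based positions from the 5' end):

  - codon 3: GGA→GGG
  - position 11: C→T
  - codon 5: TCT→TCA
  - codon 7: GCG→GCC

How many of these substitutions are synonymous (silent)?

3

Codon 3: GGA (Gly) → GGG (Gly) — synonymous.
Codon 4: CCA (Pro) → CTA (Leu) — missense.
Codon 5: TCT (Ser) → TCA (Ser) — synonymous.
Codon 7: GCG (Ala) → GCC (Ala) — synonymous.
Synonymous: 3 of 4.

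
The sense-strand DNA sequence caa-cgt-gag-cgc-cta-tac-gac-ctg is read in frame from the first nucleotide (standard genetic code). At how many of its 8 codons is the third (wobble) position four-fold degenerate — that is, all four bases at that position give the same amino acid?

4

Codon 1 CAA (Gln): third position 2-fold.
Codon 2 CGT (Arg): third position 4-fold.
Codon 3 GAG (Glu): third position 2-fold.
Codon 4 CGC (Arg): third position 4-fold.
Codon 5 CTA (Leu): third position 4-fold.
Codon 6 TAC (Tyr): third position 2-fold.
Codon 7 GAC (Asp): third position 2-fold.
Codon 8 CTG (Leu): third position 4-fold.
Four-fold degenerate third positions: 4.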